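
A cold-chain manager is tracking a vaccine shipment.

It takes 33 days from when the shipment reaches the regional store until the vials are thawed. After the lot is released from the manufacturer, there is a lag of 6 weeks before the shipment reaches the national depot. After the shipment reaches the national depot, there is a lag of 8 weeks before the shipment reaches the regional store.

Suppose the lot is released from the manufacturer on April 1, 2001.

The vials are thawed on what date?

The lot is released from the manufacturer: Apr 1, 2001.
The shipment reaches the national depot: Apr 1, 2001 + 6 weeks = May 13, 2001.
The shipment reaches the regional store: May 13, 2001 + 8 weeks = Jul 8, 2001.
The vials are thawed: Jul 8, 2001 + 33 days = Aug 10, 2001.

August 10, 2001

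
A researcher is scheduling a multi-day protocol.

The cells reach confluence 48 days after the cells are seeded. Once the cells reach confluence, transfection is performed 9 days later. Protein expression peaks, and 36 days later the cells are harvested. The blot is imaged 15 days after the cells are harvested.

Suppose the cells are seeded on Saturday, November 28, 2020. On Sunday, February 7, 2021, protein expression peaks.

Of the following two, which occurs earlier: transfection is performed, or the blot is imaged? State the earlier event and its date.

Transfection is performed — Sunday, January 24, 2021

The cells are seeded: Nov 28, 2020.
The cells reach confluence: Nov 28, 2020 + 48 days = Jan 15, 2021.
Transfection is performed: Jan 15, 2021 + 9 days = Jan 24, 2021.
Protein expression peaks: Feb 7, 2021.
The cells are harvested: Feb 7, 2021 + 36 days = Mar 15, 2021.
The blot is imaged: Mar 15, 2021 + 15 days = Mar 30, 2021.
Comparing: transfection is performed on Jan 24, 2021 vs the blot is imaged on Mar 30, 2021. Earlier: transfection is performed.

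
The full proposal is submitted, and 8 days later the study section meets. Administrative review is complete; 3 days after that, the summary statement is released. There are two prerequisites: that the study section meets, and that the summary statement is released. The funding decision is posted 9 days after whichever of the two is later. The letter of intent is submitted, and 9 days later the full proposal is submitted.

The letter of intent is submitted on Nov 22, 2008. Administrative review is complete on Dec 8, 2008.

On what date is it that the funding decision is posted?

Dec 20, 2008

The letter of intent is submitted: Nov 22, 2008.
The full proposal is submitted: Nov 22, 2008 + 9 days = Dec 1, 2008.
The study section meets: Dec 1, 2008 + 8 days = Dec 9, 2008.
Administrative review is complete: Dec 8, 2008.
The summary statement is released: Dec 8, 2008 + 3 days = Dec 11, 2008.
Both prerequisites met — the study section meets (Dec 9, 2008), the summary statement is released (Dec 11, 2008); the later is Dec 11, 2008.
The funding decision is posted: Dec 11, 2008 + 9 days = Dec 20, 2008.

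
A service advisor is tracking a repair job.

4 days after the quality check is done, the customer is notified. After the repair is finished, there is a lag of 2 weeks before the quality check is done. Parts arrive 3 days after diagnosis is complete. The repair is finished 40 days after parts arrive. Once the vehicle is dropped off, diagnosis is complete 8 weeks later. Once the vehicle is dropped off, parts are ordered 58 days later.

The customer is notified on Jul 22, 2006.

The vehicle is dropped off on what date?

Mar 27, 2006

The customer is notified: Jul 22, 2006.
The quality check is done: Jul 22, 2006 − 4 days = Jul 18, 2006.
The repair is finished: Jul 18, 2006 − 2 weeks = Jul 4, 2006.
Parts arrive: Jul 4, 2006 − 40 days = May 25, 2006.
Diagnosis is complete: May 25, 2006 − 3 days = May 22, 2006.
The vehicle is dropped off: May 22, 2006 − 8 weeks = Mar 27, 2006.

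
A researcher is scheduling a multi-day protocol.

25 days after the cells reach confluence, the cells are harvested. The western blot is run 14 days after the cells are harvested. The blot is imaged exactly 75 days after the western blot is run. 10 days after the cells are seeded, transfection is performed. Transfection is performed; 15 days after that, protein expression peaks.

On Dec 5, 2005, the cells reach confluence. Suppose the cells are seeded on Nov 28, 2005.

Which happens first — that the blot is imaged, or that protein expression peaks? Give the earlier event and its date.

The cells reach confluence: Dec 5, 2005.
The cells are harvested: Dec 5, 2005 + 25 days = Dec 30, 2005.
The western blot is run: Dec 30, 2005 + 14 days = Jan 13, 2006.
The blot is imaged: Jan 13, 2006 + 75 days = Mar 29, 2006.
The cells are seeded: Nov 28, 2005.
Transfection is performed: Nov 28, 2005 + 10 days = Dec 8, 2005.
Protein expression peaks: Dec 8, 2005 + 15 days = Dec 23, 2005.
Comparing: the blot is imaged on Mar 29, 2006 vs protein expression peaks on Dec 23, 2005. Earlier: protein expression peaks.

Protein expression peaks — Dec 23, 2005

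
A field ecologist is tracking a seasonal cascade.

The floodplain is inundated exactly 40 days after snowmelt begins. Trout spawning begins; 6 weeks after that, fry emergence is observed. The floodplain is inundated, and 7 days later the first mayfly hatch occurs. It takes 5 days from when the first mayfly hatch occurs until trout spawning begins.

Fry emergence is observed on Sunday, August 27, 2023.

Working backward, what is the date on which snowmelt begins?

Thursday, May 25, 2023

Fry emergence is observed: Aug 27, 2023.
Trout spawning begins: Aug 27, 2023 − 6 weeks = Jul 16, 2023.
The first mayfly hatch occurs: Jul 16, 2023 − 5 days = Jul 11, 2023.
The floodplain is inundated: Jul 11, 2023 − 7 days = Jul 4, 2023.
Snowmelt begins: Jul 4, 2023 − 40 days = May 25, 2023.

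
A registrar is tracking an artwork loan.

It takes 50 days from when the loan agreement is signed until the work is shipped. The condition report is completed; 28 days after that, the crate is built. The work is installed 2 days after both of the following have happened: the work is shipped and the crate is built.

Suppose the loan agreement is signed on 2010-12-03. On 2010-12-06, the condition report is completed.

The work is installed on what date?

The loan agreement is signed: Dec 3, 2010.
The work is shipped: Dec 3, 2010 + 50 days = Jan 22, 2011.
The condition report is completed: Dec 6, 2010.
The crate is built: Dec 6, 2010 + 28 days = Jan 3, 2011.
Both prerequisites met — the work is shipped (Jan 22, 2011), the crate is built (Jan 3, 2011); the later is Jan 22, 2011.
The work is installed: Jan 22, 2011 + 2 days = Jan 24, 2011.

2011-01-24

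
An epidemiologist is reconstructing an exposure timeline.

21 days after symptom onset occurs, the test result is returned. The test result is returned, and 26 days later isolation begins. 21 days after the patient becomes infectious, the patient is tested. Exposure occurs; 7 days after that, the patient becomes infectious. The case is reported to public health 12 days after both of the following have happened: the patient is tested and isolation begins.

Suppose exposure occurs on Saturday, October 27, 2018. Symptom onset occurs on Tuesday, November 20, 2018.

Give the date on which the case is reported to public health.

Friday, January 18, 2019

Exposure occurs: Oct 27, 2018.
The patient becomes infectious: Oct 27, 2018 + 7 days = Nov 3, 2018.
The patient is tested: Nov 3, 2018 + 21 days = Nov 24, 2018.
Symptom onset occurs: Nov 20, 2018.
The test result is returned: Nov 20, 2018 + 21 days = Dec 11, 2018.
Isolation begins: Dec 11, 2018 + 26 days = Jan 6, 2019.
Both prerequisites met — the patient is tested (Nov 24, 2018), isolation begins (Jan 6, 2019); the later is Jan 6, 2019.
The case is reported to public health: Jan 6, 2019 + 12 days = Jan 18, 2019.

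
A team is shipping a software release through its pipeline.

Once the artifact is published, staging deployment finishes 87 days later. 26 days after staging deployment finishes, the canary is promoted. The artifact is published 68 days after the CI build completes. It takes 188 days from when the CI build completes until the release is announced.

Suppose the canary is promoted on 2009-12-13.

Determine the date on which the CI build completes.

2009-06-15

The canary is promoted: Dec 13, 2009.
Staging deployment finishes: Dec 13, 2009 − 26 days = Nov 17, 2009.
The artifact is published: Nov 17, 2009 − 87 days = Aug 22, 2009.
The CI build completes: Aug 22, 2009 − 68 days = Jun 15, 2009.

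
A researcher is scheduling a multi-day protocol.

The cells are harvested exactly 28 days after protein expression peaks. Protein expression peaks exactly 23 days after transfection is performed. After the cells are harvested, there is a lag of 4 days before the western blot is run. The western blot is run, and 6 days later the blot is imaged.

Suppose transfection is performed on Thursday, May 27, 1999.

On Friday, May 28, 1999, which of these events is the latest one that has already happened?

Transfection is performed

Transfection is performed: May 27, 1999.
Protein expression peaks: May 27, 1999 + 23 days = Jun 19, 1999.
The cells are harvested: Jun 19, 1999 + 28 days = Jul 17, 1999.
The western blot is run: Jul 17, 1999 + 4 days = Jul 21, 1999.
The blot is imaged: Jul 21, 1999 + 6 days = Jul 27, 1999.
May 28, 1999 falls between when transfection is performed (May 27, 1999) and when protein expression peaks (Jun 19, 1999).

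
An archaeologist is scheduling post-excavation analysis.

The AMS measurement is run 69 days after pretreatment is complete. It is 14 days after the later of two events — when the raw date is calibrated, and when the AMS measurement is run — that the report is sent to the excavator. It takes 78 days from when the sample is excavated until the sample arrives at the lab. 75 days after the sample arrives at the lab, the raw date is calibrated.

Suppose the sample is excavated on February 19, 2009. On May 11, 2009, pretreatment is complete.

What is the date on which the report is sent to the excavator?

August 5, 2009

The sample is excavated: Feb 19, 2009.
The sample arrives at the lab: Feb 19, 2009 + 78 days = May 8, 2009.
The raw date is calibrated: May 8, 2009 + 75 days = Jul 22, 2009.
Pretreatment is complete: May 11, 2009.
The AMS measurement is run: May 11, 2009 + 69 days = Jul 19, 2009.
Both prerequisites met — the raw date is calibrated (Jul 22, 2009), the AMS measurement is run (Jul 19, 2009); the later is Jul 22, 2009.
The report is sent to the excavator: Jul 22, 2009 + 14 days = Aug 5, 2009.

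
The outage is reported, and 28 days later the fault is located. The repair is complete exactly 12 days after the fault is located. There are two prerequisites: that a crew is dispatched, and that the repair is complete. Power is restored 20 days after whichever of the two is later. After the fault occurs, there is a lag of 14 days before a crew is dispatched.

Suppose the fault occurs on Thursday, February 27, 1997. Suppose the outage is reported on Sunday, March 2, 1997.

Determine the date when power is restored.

The fault occurs: Feb 27, 1997.
A crew is dispatched: Feb 27, 1997 + 14 days = Mar 13, 1997.
The outage is reported: Mar 2, 1997.
The fault is located: Mar 2, 1997 + 28 days = Mar 30, 1997.
The repair is complete: Mar 30, 1997 + 12 days = Apr 11, 1997.
Both prerequisites met — a crew is dispatched (Mar 13, 1997), the repair is complete (Apr 11, 1997); the later is Apr 11, 1997.
Power is restored: Apr 11, 1997 + 20 days = May 1, 1997.

Thursday, May 1, 1997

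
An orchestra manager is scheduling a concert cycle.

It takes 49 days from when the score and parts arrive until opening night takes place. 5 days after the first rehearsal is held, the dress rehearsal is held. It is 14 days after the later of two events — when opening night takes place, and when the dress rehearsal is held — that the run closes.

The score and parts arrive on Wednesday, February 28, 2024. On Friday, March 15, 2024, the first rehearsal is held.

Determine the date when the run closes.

Wednesday, May 1, 2024

The score and parts arrive: Feb 28, 2024.
Opening night takes place: Feb 28, 2024 + 49 days = Apr 17, 2024.
The first rehearsal is held: Mar 15, 2024.
The dress rehearsal is held: Mar 15, 2024 + 5 days = Mar 20, 2024.
Both prerequisites met — opening night takes place (Apr 17, 2024), the dress rehearsal is held (Mar 20, 2024); the later is Apr 17, 2024.
The run closes: Apr 17, 2024 + 14 days = May 1, 2024.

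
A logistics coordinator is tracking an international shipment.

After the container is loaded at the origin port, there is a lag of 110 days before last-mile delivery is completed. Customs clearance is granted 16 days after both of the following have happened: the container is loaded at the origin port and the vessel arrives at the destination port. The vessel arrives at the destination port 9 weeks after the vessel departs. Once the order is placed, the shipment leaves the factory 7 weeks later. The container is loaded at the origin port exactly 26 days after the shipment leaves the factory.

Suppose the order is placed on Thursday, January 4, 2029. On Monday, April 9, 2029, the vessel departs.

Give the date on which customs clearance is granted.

The order is placed: Jan 4, 2029.
The shipment leaves the factory: Jan 4, 2029 + 7 weeks = Feb 22, 2029.
The container is loaded at the origin port: Feb 22, 2029 + 26 days = Mar 20, 2029.
The vessel departs: Apr 9, 2029.
The vessel arrives at the destination port: Apr 9, 2029 + 9 weeks = Jun 11, 2029.
Both prerequisites met — the container is loaded at the origin port (Mar 20, 2029), the vessel arrives at the destination port (Jun 11, 2029); the later is Jun 11, 2029.
Customs clearance is granted: Jun 11, 2029 + 16 days = Jun 27, 2029.

Wednesday, June 27, 2029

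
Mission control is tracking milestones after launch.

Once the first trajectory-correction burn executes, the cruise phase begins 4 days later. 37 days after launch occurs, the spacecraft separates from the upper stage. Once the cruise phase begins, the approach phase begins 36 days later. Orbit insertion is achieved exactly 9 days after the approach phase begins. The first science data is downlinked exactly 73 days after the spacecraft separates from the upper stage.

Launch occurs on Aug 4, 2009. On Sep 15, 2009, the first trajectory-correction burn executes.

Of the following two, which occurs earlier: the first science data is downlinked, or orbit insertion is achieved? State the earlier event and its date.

Launch occurs: Aug 4, 2009.
The spacecraft separates from the upper stage: Aug 4, 2009 + 37 days = Sep 10, 2009.
The first science data is downlinked: Sep 10, 2009 + 73 days = Nov 22, 2009.
The first trajectory-correction burn executes: Sep 15, 2009.
The cruise phase begins: Sep 15, 2009 + 4 days = Sep 19, 2009.
The approach phase begins: Sep 19, 2009 + 36 days = Oct 25, 2009.
Orbit insertion is achieved: Oct 25, 2009 + 9 days = Nov 3, 2009.
Comparing: the first science data is downlinked on Nov 22, 2009 vs orbit insertion is achieved on Nov 3, 2009. Earlier: orbit insertion is achieved.

Orbit insertion is achieved — Nov 3, 2009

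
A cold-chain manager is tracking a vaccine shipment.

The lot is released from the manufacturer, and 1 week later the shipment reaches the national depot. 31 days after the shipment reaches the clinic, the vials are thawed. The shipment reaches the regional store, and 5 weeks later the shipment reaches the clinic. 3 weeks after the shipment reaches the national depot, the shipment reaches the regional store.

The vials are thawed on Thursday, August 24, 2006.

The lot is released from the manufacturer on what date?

The vials are thawed: Aug 24, 2006.
The shipment reaches the clinic: Aug 24, 2006 − 31 days = Jul 24, 2006.
The shipment reaches the regional store: Jul 24, 2006 − 5 weeks = Jun 19, 2006.
The shipment reaches the national depot: Jun 19, 2006 − 3 weeks = May 29, 2006.
The lot is released from the manufacturer: May 29, 2006 − 1 week = May 22, 2006.

Monday, May 22, 2006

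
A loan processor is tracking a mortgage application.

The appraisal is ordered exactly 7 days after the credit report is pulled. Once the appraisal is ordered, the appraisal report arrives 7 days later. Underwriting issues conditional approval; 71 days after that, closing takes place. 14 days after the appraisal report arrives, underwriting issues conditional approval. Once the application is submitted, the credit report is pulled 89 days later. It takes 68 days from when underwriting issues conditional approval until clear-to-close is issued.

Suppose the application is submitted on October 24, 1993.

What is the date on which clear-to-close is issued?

April 27, 1994

The application is submitted: Oct 24, 1993.
The credit report is pulled: Oct 24, 1993 + 89 days = Jan 21, 1994.
The appraisal is ordered: Jan 21, 1994 + 7 days = Jan 28, 1994.
The appraisal report arrives: Jan 28, 1994 + 7 days = Feb 4, 1994.
Underwriting issues conditional approval: Feb 4, 1994 + 14 days = Feb 18, 1994.
Clear-to-close is issued: Feb 18, 1994 + 68 days = Apr 27, 1994.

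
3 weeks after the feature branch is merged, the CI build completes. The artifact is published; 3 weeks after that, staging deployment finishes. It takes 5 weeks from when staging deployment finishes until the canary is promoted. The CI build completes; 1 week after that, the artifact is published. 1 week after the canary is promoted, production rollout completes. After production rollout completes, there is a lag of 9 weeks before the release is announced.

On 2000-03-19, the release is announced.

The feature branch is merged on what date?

The release is announced: Mar 19, 2000.
Production rollout completes: Mar 19, 2000 − 9 weeks = Jan 16, 2000.
The canary is promoted: Jan 16, 2000 − 1 week = Jan 9, 2000.
Staging deployment finishes: Jan 9, 2000 − 5 weeks = Dec 5, 1999.
The artifact is published: Dec 5, 1999 − 3 weeks = Nov 14, 1999.
The CI build completes: Nov 14, 1999 − 1 week = Nov 7, 1999.
The feature branch is merged: Nov 7, 1999 − 3 weeks = Oct 17, 1999.

1999-10-17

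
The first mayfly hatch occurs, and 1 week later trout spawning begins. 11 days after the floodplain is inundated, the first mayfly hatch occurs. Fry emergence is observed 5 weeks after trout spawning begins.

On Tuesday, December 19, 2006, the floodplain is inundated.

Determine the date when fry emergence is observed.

Saturday, February 10, 2007

The floodplain is inundated: Dec 19, 2006.
The first mayfly hatch occurs: Dec 19, 2006 + 11 days = Dec 30, 2006.
Trout spawning begins: Dec 30, 2006 + 1 week = Jan 6, 2007.
Fry emergence is observed: Jan 6, 2007 + 5 weeks = Feb 10, 2007.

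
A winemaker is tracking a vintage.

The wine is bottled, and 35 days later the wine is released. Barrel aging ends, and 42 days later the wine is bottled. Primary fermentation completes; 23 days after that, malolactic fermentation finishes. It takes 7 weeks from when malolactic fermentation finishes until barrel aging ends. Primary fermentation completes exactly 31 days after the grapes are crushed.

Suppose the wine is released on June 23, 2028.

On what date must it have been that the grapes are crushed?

The wine is released: Jun 23, 2028.
The wine is bottled: Jun 23, 2028 − 35 days = May 19, 2028.
Barrel aging ends: May 19, 2028 − 42 days = Apr 7, 2028.
Malolactic fermentation finishes: Apr 7, 2028 − 7 weeks = Feb 18, 2028.
Primary fermentation completes: Feb 18, 2028 − 23 days = Jan 26, 2028.
The grapes are crushed: Jan 26, 2028 − 31 days = Dec 26, 2027.

December 26, 2027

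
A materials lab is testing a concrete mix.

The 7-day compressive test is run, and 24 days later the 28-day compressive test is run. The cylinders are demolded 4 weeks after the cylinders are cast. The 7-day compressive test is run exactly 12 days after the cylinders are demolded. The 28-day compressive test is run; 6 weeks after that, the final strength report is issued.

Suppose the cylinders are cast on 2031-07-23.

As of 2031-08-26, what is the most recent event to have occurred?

The cylinders are demolded

The cylinders are cast: Jul 23, 2031.
The cylinders are demolded: Jul 23, 2031 + 4 weeks = Aug 20, 2031.
The 7-day compressive test is run: Aug 20, 2031 + 12 days = Sep 1, 2031.
The 28-day compressive test is run: Sep 1, 2031 + 24 days = Sep 25, 2031.
The final strength report is issued: Sep 25, 2031 + 6 weeks = Nov 6, 2031.
Aug 26, 2031 falls between when the cylinders are demolded (Aug 20, 2031) and when the 7-day compressive test is run (Sep 1, 2031).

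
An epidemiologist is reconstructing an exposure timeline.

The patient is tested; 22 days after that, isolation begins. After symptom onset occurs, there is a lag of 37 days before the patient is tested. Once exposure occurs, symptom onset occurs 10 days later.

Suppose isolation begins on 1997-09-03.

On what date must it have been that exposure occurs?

1997-06-26

Isolation begins: Sep 3, 1997.
The patient is tested: Sep 3, 1997 − 22 days = Aug 12, 1997.
Symptom onset occurs: Aug 12, 1997 − 37 days = Jul 6, 1997.
Exposure occurs: Jul 6, 1997 − 10 days = Jun 26, 1997.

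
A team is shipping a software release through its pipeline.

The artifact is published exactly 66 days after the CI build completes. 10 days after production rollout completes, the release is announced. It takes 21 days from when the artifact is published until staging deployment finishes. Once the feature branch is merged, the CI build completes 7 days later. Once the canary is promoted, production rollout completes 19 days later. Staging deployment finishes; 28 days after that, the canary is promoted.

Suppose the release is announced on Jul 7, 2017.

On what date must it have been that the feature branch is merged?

The release is announced: Jul 7, 2017.
Production rollout completes: Jul 7, 2017 − 10 days = Jun 27, 2017.
The canary is promoted: Jun 27, 2017 − 19 days = Jun 8, 2017.
Staging deployment finishes: Jun 8, 2017 − 28 days = May 11, 2017.
The artifact is published: May 11, 2017 − 21 days = Apr 20, 2017.
The CI build completes: Apr 20, 2017 − 66 days = Feb 13, 2017.
The feature branch is merged: Feb 13, 2017 − 7 days = Feb 6, 2017.

Feb 6, 2017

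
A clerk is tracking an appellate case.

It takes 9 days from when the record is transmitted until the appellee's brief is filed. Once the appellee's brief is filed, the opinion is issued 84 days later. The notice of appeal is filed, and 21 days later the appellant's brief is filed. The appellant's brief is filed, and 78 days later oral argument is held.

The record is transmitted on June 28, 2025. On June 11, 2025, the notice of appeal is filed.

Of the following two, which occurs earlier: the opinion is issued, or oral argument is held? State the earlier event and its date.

The record is transmitted: Jun 28, 2025.
The appellee's brief is filed: Jun 28, 2025 + 9 days = Jul 7, 2025.
The opinion is issued: Jul 7, 2025 + 84 days = Sep 29, 2025.
The notice of appeal is filed: Jun 11, 2025.
The appellant's brief is filed: Jun 11, 2025 + 21 days = Jul 2, 2025.
Oral argument is held: Jul 2, 2025 + 78 days = Sep 18, 2025.
Comparing: the opinion is issued on Sep 29, 2025 vs oral argument is held on Sep 18, 2025. Earlier: oral argument is held.

Oral argument is held — September 18, 2025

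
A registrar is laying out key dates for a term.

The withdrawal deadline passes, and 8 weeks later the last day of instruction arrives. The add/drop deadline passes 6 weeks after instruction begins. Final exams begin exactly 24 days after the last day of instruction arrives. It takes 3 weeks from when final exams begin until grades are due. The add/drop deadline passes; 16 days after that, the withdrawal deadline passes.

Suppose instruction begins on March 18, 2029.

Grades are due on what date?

August 24, 2029

Instruction begins: Mar 18, 2029.
The add/drop deadline passes: Mar 18, 2029 + 6 weeks = Apr 29, 2029.
The withdrawal deadline passes: Apr 29, 2029 + 16 days = May 15, 2029.
The last day of instruction arrives: May 15, 2029 + 8 weeks = Jul 10, 2029.
Final exams begin: Jul 10, 2029 + 24 days = Aug 3, 2029.
Grades are due: Aug 3, 2029 + 3 weeks = Aug 24, 2029.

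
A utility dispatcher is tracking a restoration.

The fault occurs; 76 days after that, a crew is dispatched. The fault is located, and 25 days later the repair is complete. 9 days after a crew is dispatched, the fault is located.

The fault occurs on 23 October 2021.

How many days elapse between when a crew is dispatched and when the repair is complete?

Causal path: a crew is dispatched → the fault is located → the repair is complete.
Total delay along the path: 9 + 25 = 34 days.

34 days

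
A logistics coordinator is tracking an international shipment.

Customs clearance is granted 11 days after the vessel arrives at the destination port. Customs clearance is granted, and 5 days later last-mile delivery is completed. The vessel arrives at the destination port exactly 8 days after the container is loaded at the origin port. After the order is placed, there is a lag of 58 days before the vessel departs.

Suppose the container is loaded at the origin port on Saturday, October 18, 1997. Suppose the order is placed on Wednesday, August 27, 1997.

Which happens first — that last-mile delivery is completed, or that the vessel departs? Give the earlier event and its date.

The vessel departs — Friday, October 24, 1997

The container is loaded at the origin port: Oct 18, 1997.
The vessel arrives at the destination port: Oct 18, 1997 + 8 days = Oct 26, 1997.
Customs clearance is granted: Oct 26, 1997 + 11 days = Nov 6, 1997.
Last-mile delivery is completed: Nov 6, 1997 + 5 days = Nov 11, 1997.
The order is placed: Aug 27, 1997.
The vessel departs: Aug 27, 1997 + 58 days = Oct 24, 1997.
Comparing: last-mile delivery is completed on Nov 11, 1997 vs the vessel departs on Oct 24, 1997. Earlier: the vessel departs.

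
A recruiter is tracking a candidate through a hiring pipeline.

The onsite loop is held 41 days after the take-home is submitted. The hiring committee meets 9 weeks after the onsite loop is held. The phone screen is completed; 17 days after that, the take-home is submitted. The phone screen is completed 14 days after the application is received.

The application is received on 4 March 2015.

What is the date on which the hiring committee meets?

17 July 2015

The application is received: Mar 4, 2015.
The phone screen is completed: Mar 4, 2015 + 14 days = Mar 18, 2015.
The take-home is submitted: Mar 18, 2015 + 17 days = Apr 4, 2015.
The onsite loop is held: Apr 4, 2015 + 41 days = May 15, 2015.
The hiring committee meets: May 15, 2015 + 9 weeks = Jul 17, 2015.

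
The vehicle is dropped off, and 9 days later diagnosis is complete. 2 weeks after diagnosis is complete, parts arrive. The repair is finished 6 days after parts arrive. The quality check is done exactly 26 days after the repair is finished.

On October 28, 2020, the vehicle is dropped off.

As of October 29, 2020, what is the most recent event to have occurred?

The vehicle is dropped off

The vehicle is dropped off: Oct 28, 2020.
Diagnosis is complete: Oct 28, 2020 + 9 days = Nov 6, 2020.
Parts arrive: Nov 6, 2020 + 2 weeks = Nov 20, 2020.
The repair is finished: Nov 20, 2020 + 6 days = Nov 26, 2020.
The quality check is done: Nov 26, 2020 + 26 days = Dec 22, 2020.
Oct 29, 2020 falls between when the vehicle is dropped off (Oct 28, 2020) and when diagnosis is complete (Nov 6, 2020).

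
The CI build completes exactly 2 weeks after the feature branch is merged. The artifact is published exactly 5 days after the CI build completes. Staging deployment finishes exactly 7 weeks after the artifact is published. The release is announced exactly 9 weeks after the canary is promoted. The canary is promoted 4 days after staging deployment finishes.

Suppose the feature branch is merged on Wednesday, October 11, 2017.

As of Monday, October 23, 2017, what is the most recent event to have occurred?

The feature branch is merged: Oct 11, 2017.
The CI build completes: Oct 11, 2017 + 2 weeks = Oct 25, 2017.
The artifact is published: Oct 25, 2017 + 5 days = Oct 30, 2017.
Staging deployment finishes: Oct 30, 2017 + 7 weeks = Dec 18, 2017.
The canary is promoted: Dec 18, 2017 + 4 days = Dec 22, 2017.
The release is announced: Dec 22, 2017 + 9 weeks = Feb 23, 2018.
Oct 23, 2017 falls between when the feature branch is merged (Oct 11, 2017) and when the CI build completes (Oct 25, 2017).

The feature branch is merged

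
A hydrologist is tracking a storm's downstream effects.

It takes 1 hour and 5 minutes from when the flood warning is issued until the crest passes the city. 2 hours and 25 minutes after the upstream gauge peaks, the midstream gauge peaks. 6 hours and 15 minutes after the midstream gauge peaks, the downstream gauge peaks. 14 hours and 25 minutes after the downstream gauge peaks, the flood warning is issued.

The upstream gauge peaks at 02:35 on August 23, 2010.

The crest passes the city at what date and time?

02:45 on August 24, 2010

The upstream gauge peaks: 02:35 Aug 23, 2010.
The midstream gauge peaks: 02:35 Aug 23, 2010 + 2h25m = 05:00 Aug 23, 2010.
The downstream gauge peaks: 05:00 Aug 23, 2010 + 6h15m = 11:15 Aug 23, 2010.
The flood warning is issued: 11:15 Aug 23, 2010 + 14h25m = 01:40 Aug 24, 2010.
The crest passes the city: 01:40 Aug 24, 2010 + 1h05m = 02:45 Aug 24, 2010.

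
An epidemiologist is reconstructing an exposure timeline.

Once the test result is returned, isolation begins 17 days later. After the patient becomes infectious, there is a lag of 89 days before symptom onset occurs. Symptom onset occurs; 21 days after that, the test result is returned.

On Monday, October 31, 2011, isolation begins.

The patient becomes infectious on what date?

Isolation begins: Oct 31, 2011.
The test result is returned: Oct 31, 2011 − 17 days = Oct 14, 2011.
Symptom onset occurs: Oct 14, 2011 − 21 days = Sep 23, 2011.
The patient becomes infectious: Sep 23, 2011 − 89 days = Jun 26, 2011.

Sunday, June 26, 2011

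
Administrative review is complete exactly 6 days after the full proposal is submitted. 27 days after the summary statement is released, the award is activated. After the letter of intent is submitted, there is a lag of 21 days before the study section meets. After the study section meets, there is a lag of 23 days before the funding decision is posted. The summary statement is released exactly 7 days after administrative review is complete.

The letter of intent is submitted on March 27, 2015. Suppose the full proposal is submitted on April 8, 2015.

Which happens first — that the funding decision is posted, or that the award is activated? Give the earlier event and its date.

The letter of intent is submitted: Mar 27, 2015.
The study section meets: Mar 27, 2015 + 21 days = Apr 17, 2015.
The funding decision is posted: Apr 17, 2015 + 23 days = May 10, 2015.
The full proposal is submitted: Apr 8, 2015.
Administrative review is complete: Apr 8, 2015 + 6 days = Apr 14, 2015.
The summary statement is released: Apr 14, 2015 + 7 days = Apr 21, 2015.
The award is activated: Apr 21, 2015 + 27 days = May 18, 2015.
Comparing: the funding decision is posted on May 10, 2015 vs the award is activated on May 18, 2015. Earlier: the funding decision is posted.

The funding decision is posted — May 10, 2015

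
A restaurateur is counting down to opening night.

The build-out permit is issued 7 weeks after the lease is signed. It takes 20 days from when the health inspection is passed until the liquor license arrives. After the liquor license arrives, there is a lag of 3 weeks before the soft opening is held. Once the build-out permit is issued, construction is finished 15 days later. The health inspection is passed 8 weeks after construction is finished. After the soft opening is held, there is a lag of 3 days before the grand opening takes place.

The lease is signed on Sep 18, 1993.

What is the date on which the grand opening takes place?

Mar 1, 1994

The lease is signed: Sep 18, 1993.
The build-out permit is issued: Sep 18, 1993 + 7 weeks = Nov 6, 1993.
Construction is finished: Nov 6, 1993 + 15 days = Nov 21, 1993.
The health inspection is passed: Nov 21, 1993 + 8 weeks = Jan 16, 1994.
The liquor license arrives: Jan 16, 1994 + 20 days = Feb 5, 1994.
The soft opening is held: Feb 5, 1994 + 3 weeks = Feb 26, 1994.
The grand opening takes place: Feb 26, 1994 + 3 days = Mar 1, 1994.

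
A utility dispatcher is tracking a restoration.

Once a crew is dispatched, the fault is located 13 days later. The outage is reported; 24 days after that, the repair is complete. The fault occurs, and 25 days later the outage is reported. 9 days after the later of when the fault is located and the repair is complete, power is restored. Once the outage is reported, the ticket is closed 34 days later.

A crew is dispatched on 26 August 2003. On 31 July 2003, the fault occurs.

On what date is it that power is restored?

27 September 2003

A crew is dispatched: Aug 26, 2003.
The fault is located: Aug 26, 2003 + 13 days = Sep 8, 2003.
The fault occurs: Jul 31, 2003.
The outage is reported: Jul 31, 2003 + 25 days = Aug 25, 2003.
The repair is complete: Aug 25, 2003 + 24 days = Sep 18, 2003.
Both prerequisites met — the fault is located (Sep 8, 2003), the repair is complete (Sep 18, 2003); the later is Sep 18, 2003.
Power is restored: Sep 18, 2003 + 9 days = Sep 27, 2003.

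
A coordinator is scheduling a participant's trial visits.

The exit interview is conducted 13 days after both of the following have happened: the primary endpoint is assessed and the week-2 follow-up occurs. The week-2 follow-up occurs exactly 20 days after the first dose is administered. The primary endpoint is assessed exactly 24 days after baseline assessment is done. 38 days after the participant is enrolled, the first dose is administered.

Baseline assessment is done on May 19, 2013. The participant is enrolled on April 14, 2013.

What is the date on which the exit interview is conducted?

June 25, 2013

Baseline assessment is done: May 19, 2013.
The primary endpoint is assessed: May 19, 2013 + 24 days = Jun 12, 2013.
The participant is enrolled: Apr 14, 2013.
The first dose is administered: Apr 14, 2013 + 38 days = May 22, 2013.
The week-2 follow-up occurs: May 22, 2013 + 20 days = Jun 11, 2013.
Both prerequisites met — the primary endpoint is assessed (Jun 12, 2013), the week-2 follow-up occurs (Jun 11, 2013); the later is Jun 12, 2013.
The exit interview is conducted: Jun 12, 2013 + 13 days = Jun 25, 2013.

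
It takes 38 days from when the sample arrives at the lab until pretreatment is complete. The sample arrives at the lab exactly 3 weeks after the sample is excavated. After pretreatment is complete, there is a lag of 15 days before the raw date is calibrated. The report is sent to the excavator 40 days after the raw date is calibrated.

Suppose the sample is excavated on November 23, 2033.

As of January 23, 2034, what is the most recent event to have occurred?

The sample is excavated: Nov 23, 2033.
The sample arrives at the lab: Nov 23, 2033 + 3 weeks = Dec 14, 2033.
Pretreatment is complete: Dec 14, 2033 + 38 days = Jan 21, 2034.
The raw date is calibrated: Jan 21, 2034 + 15 days = Feb 5, 2034.
The report is sent to the excavator: Feb 5, 2034 + 40 days = Mar 17, 2034.
Jan 23, 2034 falls between when pretreatment is complete (Jan 21, 2034) and when the raw date is calibrated (Feb 5, 2034).

Pretreatment is complete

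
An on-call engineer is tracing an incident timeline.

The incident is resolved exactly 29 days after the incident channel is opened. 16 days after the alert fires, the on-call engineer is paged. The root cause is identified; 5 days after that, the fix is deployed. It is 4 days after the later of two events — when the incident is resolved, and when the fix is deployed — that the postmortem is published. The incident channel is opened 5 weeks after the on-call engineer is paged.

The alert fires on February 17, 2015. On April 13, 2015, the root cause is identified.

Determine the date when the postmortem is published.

May 12, 2015

The alert fires: Feb 17, 2015.
The on-call engineer is paged: Feb 17, 2015 + 16 days = Mar 5, 2015.
The incident channel is opened: Mar 5, 2015 + 5 weeks = Apr 9, 2015.
The incident is resolved: Apr 9, 2015 + 29 days = May 8, 2015.
The root cause is identified: Apr 13, 2015.
The fix is deployed: Apr 13, 2015 + 5 days = Apr 18, 2015.
Both prerequisites met — the incident is resolved (May 8, 2015), the fix is deployed (Apr 18, 2015); the later is May 8, 2015.
The postmortem is published: May 8, 2015 + 4 days = May 12, 2015.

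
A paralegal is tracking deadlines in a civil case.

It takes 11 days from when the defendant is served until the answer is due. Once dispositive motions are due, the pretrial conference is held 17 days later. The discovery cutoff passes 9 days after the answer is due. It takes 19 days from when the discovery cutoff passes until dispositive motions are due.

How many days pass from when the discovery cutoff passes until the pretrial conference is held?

Causal path: the discovery cutoff passes → dispositive motions are due → the pretrial conference is held.
Total delay along the path: 19 + 17 = 36 days.

36 days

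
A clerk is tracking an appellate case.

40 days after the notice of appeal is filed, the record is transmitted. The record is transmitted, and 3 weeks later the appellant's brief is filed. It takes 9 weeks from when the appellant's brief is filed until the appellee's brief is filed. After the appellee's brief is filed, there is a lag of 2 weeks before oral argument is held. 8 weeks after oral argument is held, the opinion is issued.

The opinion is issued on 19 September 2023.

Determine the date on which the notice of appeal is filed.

9 March 2023

The opinion is issued: Sep 19, 2023.
Oral argument is held: Sep 19, 2023 − 8 weeks = Jul 25, 2023.
The appellee's brief is filed: Jul 25, 2023 − 2 weeks = Jul 11, 2023.
The appellant's brief is filed: Jul 11, 2023 − 9 weeks = May 9, 2023.
The record is transmitted: May 9, 2023 − 3 weeks = Apr 18, 2023.
The notice of appeal is filed: Apr 18, 2023 − 40 days = Mar 9, 2023.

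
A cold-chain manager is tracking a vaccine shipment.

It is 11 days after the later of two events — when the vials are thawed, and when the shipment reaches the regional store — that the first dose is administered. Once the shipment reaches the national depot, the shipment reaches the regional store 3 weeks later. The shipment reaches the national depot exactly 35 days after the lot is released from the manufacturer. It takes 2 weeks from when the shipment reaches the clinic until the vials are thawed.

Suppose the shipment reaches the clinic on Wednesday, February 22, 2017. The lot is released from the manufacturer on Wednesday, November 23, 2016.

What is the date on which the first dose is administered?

Sunday, March 19, 2017

The shipment reaches the clinic: Feb 22, 2017.
The vials are thawed: Feb 22, 2017 + 2 weeks = Mar 8, 2017.
The lot is released from the manufacturer: Nov 23, 2016.
The shipment reaches the national depot: Nov 23, 2016 + 35 days = Dec 28, 2016.
The shipment reaches the regional store: Dec 28, 2016 + 3 weeks = Jan 18, 2017.
Both prerequisites met — the vials are thawed (Mar 8, 2017), the shipment reaches the regional store (Jan 18, 2017); the later is Mar 8, 2017.
The first dose is administered: Mar 8, 2017 + 11 days = Mar 19, 2017.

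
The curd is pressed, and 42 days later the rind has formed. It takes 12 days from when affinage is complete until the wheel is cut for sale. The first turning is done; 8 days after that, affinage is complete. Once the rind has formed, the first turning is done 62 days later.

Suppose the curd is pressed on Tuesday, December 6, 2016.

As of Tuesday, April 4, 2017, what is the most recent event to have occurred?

Affinage is complete

The curd is pressed: Dec 6, 2016.
The rind has formed: Dec 6, 2016 + 42 days = Jan 17, 2017.
The first turning is done: Jan 17, 2017 + 62 days = Mar 20, 2017.
Affinage is complete: Mar 20, 2017 + 8 days = Mar 28, 2017.
The wheel is cut for sale: Mar 28, 2017 + 12 days = Apr 9, 2017.
Apr 4, 2017 falls between when affinage is complete (Mar 28, 2017) and when the wheel is cut for sale (Apr 9, 2017).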